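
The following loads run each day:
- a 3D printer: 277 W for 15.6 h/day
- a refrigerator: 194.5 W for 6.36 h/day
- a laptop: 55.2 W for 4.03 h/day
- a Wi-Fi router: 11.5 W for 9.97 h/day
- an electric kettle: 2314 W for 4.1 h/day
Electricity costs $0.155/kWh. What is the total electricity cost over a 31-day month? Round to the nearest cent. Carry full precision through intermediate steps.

$73.91

3D printer: 277 W × 15.6 h × 31 d = 133,957 Wh = 134 kWh
refrigerator: 194.5 W × 6.36 h × 31 d = 38,348 Wh = 38.35 kWh
laptop: 55.2 W × 4.03 h × 31 d = 6,896 Wh = 6.896 kWh
Wi-Fi router: 11.5 W × 9.97 h × 31 d = 3,554 Wh = 3.554 kWh
electric kettle: 2314 W × 4.1 h × 31 d = 294,109 Wh = 294.1 kWh
Total energy = 134 + 38.35 + 6.896 + 3.554 + 294.1 = 476.9 kWh
Cost = 476.9 kWh × $0.155 = $73.91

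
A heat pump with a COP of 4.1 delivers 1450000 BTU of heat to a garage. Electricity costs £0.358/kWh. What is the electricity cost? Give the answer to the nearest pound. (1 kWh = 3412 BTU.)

Heat delivered = 1,450,000 BTU / 3412 = 425 kWh
Electrical input = 425 kWh / 4.1 = 103.7 kWh
Cost = 103.7 × £0.358/kWh = £37.11 ≈ £37

£37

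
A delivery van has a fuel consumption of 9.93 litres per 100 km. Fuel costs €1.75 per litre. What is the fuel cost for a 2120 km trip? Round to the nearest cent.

€368.40

Fuel = 9.93 L/100 km × 2120 km / 100 = 210.5 L
Cost = 210.5 L × €1.75/L = €368.40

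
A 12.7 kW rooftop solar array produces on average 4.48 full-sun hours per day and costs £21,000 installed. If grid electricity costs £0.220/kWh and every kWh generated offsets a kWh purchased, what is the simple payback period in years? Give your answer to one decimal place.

4.6 years

Daily generation = 12.7 kW × 4.48 h = 56.9 kWh
Annual generation = 56.9 × 365 = 20767 kWh
Annual savings = 20767 × £0.220 = £4,568.75
Payback = £21,000 / £4,568.75 = 4.6 years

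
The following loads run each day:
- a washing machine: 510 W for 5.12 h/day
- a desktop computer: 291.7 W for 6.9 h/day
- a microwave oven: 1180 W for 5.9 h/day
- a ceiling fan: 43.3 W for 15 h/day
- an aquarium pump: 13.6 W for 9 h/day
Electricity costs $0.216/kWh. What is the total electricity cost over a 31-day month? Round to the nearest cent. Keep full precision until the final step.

washing machine: 510 W × 5.12 h × 31 d = 80,947 Wh = 80.95 kWh
desktop computer: 291.7 W × 6.9 h × 31 d = 62,395 Wh = 62.39 kWh
microwave oven: 1180 W × 5.9 h × 31 d = 215,822 Wh = 215.8 kWh
ceiling fan: 43.3 W × 15 h × 31 d = 20,134 Wh = 20.13 kWh
aquarium pump: 13.6 W × 9 h × 31 d = 3,794 Wh = 3.794 kWh
Total energy = 80.95 + 62.39 + 215.8 + 20.13 + 3.794 = 383.1 kWh
Cost = 383.1 kWh × $0.216 = $82.75

$82.75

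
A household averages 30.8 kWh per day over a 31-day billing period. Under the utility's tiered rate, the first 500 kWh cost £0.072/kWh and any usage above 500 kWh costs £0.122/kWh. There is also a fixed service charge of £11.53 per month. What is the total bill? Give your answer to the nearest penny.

Usage = 30.8 kWh/day × 31 days = 954.8 kWh
First 500 kWh × £0.072 = £36.00
Remaining 454.8 kWh × £0.122 = £55.49
Energy charge = £91.49; + service £11.53 = £103.02

£103.02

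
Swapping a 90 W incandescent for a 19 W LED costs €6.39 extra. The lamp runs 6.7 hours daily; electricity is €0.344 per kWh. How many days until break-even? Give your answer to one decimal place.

39.0 days

Power saved = 90 − 19 = 71 W
Daily energy saved = 71 W × 6.7 h = 475.7 Wh = 0.4757 kWh
Daily savings = 0.4757 × €0.344 = €0.1636
Payback = €6.39 / €0.1636 per day = 39.05 days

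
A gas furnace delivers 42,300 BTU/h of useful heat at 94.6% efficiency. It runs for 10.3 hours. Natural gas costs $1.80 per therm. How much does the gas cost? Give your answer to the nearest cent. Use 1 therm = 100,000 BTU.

Heat delivered = 42,300 BTU/h × 10.3 h = 435,690 BTU
Gas input = 435,690 / 0.946 = 460,560 BTU
= 460,560 / 100,000 = 4.606 therm
Cost = 4.606 × $1.80/therm = $8.29

$8.29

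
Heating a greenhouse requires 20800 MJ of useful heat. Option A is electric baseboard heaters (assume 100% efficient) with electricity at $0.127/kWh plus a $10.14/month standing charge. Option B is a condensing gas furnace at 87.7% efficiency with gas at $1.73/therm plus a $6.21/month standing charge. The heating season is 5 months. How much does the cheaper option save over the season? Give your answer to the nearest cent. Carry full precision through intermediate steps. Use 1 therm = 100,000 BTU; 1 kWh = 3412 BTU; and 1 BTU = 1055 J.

Heat load = 20800 MJ = 20,800,000,000 J / 1055 = 19,715,640 BTU
Gas: input = 19,715,640 / 0.877 = 22,480,775 BTU = 224.8 therm → 224.8 × $1.73 = $388.92; + 5 × $6.21 standing = $419.97
Electric: 19,715,640 BTU / 3412 = 5,778 kWh → × $0.127 = $733.85; + 5 × $10.14 standing = $784.55
Difference = |$419.97 − $784.55| = $364.58

$364.58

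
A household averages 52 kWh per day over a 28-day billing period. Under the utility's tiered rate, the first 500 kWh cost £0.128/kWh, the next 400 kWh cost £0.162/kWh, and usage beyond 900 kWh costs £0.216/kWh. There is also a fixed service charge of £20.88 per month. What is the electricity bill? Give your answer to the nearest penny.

Usage = 52 kWh/day × 28 days = 1456 kWh
First 500 kWh × £0.128 = £64.00
Next 400 kWh × £0.162 = £64.80
Remaining 556 kWh × £0.216 = £120.10
Energy charge = £248.90; + service £20.88 = £269.78

£269.78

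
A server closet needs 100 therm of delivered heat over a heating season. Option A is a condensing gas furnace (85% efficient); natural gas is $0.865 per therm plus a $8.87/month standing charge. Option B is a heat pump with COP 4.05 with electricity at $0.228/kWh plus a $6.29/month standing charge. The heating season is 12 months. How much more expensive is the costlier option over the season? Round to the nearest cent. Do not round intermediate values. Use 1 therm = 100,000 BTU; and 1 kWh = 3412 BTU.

$32.27

Heat load = 100 therm × 100,000 = 10,000,000 BTU
Gas: input = 10,000,000 / 0.85 = 11,764,706 BTU = 117.6 therm → 117.6 × $0.865 = $101.76; + 12 × $8.87 standing = $208.20
Heat pump: 10,000,000 BTU / 3412 = 2,931 kWh heat; / 4.05 = 723.7 kWh in → × $0.228 = $165.00; + 12 × $6.29 standing = $240.48
Difference = |$208.20 − $240.48| = $32.27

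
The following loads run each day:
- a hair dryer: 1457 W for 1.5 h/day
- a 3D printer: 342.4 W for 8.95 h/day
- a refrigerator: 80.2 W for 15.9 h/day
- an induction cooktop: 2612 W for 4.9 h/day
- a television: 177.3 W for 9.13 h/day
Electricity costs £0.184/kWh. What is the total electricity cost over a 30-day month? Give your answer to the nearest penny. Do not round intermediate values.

hair dryer: 1457 W × 1.5 h × 30 d = 65,565 Wh = 65.56 kWh
3D printer: 342.4 W × 8.95 h × 30 d = 91,934 Wh = 91.93 kWh
refrigerator: 80.2 W × 15.9 h × 30 d = 38,255 Wh = 38.26 kWh
induction cooktop: 2612 W × 4.9 h × 30 d = 383,964 Wh = 384 kWh
television: 177.3 W × 9.13 h × 30 d = 48,562 Wh = 48.56 kWh
Total energy = 65.56 + 91.93 + 38.26 + 384 + 48.56 = 628.3 kWh
Cost = 628.3 kWh × £0.184 = £115.60

£115.60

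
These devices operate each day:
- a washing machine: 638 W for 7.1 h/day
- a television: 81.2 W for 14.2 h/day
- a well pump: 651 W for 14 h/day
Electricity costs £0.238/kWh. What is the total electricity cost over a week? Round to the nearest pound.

washing machine: 638 W × 7.1 h × 7 d = 31,709 Wh = 31.71 kWh
television: 81.2 W × 14.2 h × 7 d = 8,071 Wh = 8.071 kWh
well pump: 651 W × 14 h × 7 d = 63,798 Wh = 63.8 kWh
Total energy = 31.71 + 8.071 + 63.8 = 103.6 kWh
Cost = 103.6 kWh × £0.238 = £24.65 ≈ £25

£25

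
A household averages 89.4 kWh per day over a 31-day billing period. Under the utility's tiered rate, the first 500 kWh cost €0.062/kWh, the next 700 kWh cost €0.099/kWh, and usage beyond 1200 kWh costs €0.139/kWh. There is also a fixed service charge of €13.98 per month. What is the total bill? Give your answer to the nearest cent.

Usage = 89.4 kWh/day × 31 days = 2771.4 kWh
First 500 kWh × €0.062 = €31.00
Next 700 kWh × €0.099 = €69.30
Remaining 1571.4 kWh × €0.139 = €218.42
Energy charge = €318.72; + service €13.98 = €332.70

€332.70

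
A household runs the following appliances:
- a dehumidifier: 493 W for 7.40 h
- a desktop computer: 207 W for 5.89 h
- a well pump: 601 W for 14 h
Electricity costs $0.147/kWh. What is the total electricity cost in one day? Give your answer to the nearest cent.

dehumidifier: 493 W × 7.40 h = 3,648 Wh = 3.648 kWh
desktop computer: 207 W × 5.89 h = 1,219 Wh = 1.219 kWh
well pump: 601 W × 14 h = 8,414 Wh = 8.414 kWh
Total energy = 3.648 + 1.219 + 8.414 = 13.28 kWh
Cost = 13.28 kWh × $0.147 = $1.95

$1.95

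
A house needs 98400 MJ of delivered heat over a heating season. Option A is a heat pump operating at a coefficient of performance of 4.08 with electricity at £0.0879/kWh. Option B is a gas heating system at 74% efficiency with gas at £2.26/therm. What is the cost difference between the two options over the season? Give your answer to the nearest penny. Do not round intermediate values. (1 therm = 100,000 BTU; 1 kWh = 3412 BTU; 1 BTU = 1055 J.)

Heat load = 98400 MJ = 98,400,000,000 J / 1055 = 93,270,142 BTU
Gas: input = 93,270,142 / 0.74 = 126,040,733 BTU = 1,260 therm → 1,260 × £2.26 = £2,848.52
Heat pump: 93,270,142 BTU / 3412 = 27,340 kWh heat; / 4.08 = 6,700 kWh in → × £0.0879 = £588.93
Difference = |£2,848.52 − £588.93| = £2,259.59

£2259.59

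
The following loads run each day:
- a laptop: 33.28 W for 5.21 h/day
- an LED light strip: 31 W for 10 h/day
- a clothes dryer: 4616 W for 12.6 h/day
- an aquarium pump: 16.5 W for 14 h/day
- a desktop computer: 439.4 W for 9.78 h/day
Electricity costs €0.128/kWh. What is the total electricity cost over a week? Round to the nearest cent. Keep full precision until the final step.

laptop: 33.28 W × 5.21 h × 7 d = 1,214 Wh = 1.214 kWh
LED light strip: 31 W × 10 h × 7 d = 2,170 Wh = 2.17 kWh
clothes dryer: 4616 W × 12.6 h × 7 d = 407,131 Wh = 407.1 kWh
aquarium pump: 16.5 W × 14 h × 7 d = 1,617 Wh = 1.617 kWh
desktop computer: 439.4 W × 9.78 h × 7 d = 30,081 Wh = 30.08 kWh
Total energy = 1.214 + 2.17 + 407.1 + 1.617 + 30.08 = 442.2 kWh
Cost = 442.2 kWh × €0.128 = €56.60

€56.60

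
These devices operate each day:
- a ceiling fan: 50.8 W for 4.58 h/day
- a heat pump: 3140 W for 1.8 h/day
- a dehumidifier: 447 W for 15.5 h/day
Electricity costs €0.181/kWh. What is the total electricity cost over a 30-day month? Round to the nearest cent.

€69.58

ceiling fan: 50.8 W × 4.58 h × 30 d = 6,980 Wh = 6.98 kWh
heat pump: 3140 W × 1.8 h × 30 d = 169,560 Wh = 169.6 kWh
dehumidifier: 447 W × 15.5 h × 30 d = 207,855 Wh = 207.9 kWh
Total energy = 6.98 + 169.6 + 207.9 = 384.4 kWh
Cost = 384.4 kWh × €0.181 = €69.58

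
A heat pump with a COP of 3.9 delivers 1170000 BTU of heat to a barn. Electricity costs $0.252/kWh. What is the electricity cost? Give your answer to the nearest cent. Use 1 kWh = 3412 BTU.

Heat delivered = 1,170,000 BTU / 3412 = 342.9 kWh
Electrical input = 342.9 kWh / 3.9 = 87.92 kWh
Cost = 87.92 × $0.252/kWh = $22.16

$22.16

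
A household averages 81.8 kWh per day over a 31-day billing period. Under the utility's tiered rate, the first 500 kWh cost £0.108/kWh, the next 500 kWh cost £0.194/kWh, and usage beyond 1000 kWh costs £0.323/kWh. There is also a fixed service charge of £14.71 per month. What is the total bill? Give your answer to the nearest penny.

£661.77

Usage = 81.8 kWh/day × 31 days = 2535.8 kWh
First 500 kWh × £0.108 = £54.00
Next 500 kWh × £0.194 = £97.00
Remaining 1535.8 kWh × £0.323 = £496.06
Energy charge = £647.06; + service £14.71 = £661.77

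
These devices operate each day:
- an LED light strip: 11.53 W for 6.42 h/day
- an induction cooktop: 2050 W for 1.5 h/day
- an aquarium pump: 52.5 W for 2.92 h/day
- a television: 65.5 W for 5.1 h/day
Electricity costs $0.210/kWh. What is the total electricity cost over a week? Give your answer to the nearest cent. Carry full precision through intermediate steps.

$5.35

LED light strip: 11.53 W × 6.42 h × 7 d = 518 Wh = 0.5182 kWh
induction cooktop: 2050 W × 1.5 h × 7 d = 21,525 Wh = 21.52 kWh
aquarium pump: 52.5 W × 2.92 h × 7 d = 1,073 Wh = 1.073 kWh
television: 65.5 W × 5.1 h × 7 d = 2,338 Wh = 2.338 kWh
Total energy = 0.5182 + 21.52 + 1.073 + 2.338 = 25.45 kWh
Cost = 25.45 kWh × $0.210 = $5.35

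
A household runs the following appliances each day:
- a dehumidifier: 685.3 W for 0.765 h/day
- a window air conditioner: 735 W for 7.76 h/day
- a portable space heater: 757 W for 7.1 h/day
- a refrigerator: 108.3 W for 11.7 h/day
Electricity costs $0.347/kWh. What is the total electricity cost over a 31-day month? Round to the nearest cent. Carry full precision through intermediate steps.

dehumidifier: 685.3 W × 0.765 h × 31 d = 16,252 Wh = 16.25 kWh
window air conditioner: 735 W × 7.76 h × 31 d = 176,812 Wh = 176.8 kWh
portable space heater: 757 W × 7.1 h × 31 d = 166,616 Wh = 166.6 kWh
refrigerator: 108.3 W × 11.7 h × 31 d = 39,280 Wh = 39.28 kWh
Total energy = 16.25 + 176.8 + 166.6 + 39.28 = 399 kWh
Cost = 399 kWh × $0.347 = $138.44

$138.44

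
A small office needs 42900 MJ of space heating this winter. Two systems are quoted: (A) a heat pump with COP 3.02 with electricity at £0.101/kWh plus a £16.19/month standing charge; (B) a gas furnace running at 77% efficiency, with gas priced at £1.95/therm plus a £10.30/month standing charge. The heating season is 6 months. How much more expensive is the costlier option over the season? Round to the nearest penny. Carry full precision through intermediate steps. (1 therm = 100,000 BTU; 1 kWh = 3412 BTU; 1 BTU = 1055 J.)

£595.87

Heat load = 42900 MJ = 42,900,000,000 J / 1055 = 40,663,507 BTU
Gas: input = 40,663,507 / 0.77 = 52,809,749 BTU = 528.1 therm → 528.1 × £1.95 = £1,029.79; + 6 × £10.30 standing = £1,091.59
Heat pump: 40,663,507 BTU / 3412 = 11,920 kWh heat; / 3.02 = 3,946 kWh in → × £0.101 = £398.58; + 6 × £16.19 standing = £495.72
Difference = |£1,091.59 − £495.72| = £595.87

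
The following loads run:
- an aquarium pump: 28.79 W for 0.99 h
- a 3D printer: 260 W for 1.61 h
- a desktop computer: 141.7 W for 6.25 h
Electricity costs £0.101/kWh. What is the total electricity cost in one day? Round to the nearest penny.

aquarium pump: 28.79 W × 0.99 h = 29 Wh = 0.0285 kWh
3D printer: 260 W × 1.61 h = 419 Wh = 0.4186 kWh
desktop computer: 141.7 W × 6.25 h = 886 Wh = 0.8856 kWh
Total energy = 0.0285 + 0.4186 + 0.8856 = 1.333 kWh
Cost = 1.333 kWh × £0.101 = £0.13

£0.13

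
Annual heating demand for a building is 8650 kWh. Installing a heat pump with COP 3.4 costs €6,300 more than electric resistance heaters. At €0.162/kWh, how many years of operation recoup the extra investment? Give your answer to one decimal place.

6.4 years

Resistance: 8650 kWh × €0.162 = €1,401.30/yr
Heat pump: 8650 / 3.4 = 2544 kWh in → × €0.162 = €412.15/yr
Annual savings = €989.15
Payback = €6,300 / €989.15 = 6.37 years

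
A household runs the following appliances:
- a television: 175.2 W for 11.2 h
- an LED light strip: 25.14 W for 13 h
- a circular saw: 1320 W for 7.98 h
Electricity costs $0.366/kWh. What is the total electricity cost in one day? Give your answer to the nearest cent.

television: 175.2 W × 11.2 h = 1,962 Wh = 1.962 kWh
LED light strip: 25.14 W × 13 h = 327 Wh = 0.3268 kWh
circular saw: 1320 W × 7.98 h = 10,534 Wh = 10.53 kWh
Total energy = 1.962 + 0.3268 + 10.53 = 12.82 kWh
Cost = 12.82 kWh × $0.366 = $4.69

$4.69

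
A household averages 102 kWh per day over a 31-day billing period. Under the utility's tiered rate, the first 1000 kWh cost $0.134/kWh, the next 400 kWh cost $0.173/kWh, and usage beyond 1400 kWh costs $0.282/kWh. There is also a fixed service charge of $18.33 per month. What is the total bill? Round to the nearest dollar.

Usage = 102 kWh/day × 31 days = 3162 kWh
First 1000 kWh × $0.134 = $134.00
Next 400 kWh × $0.173 = $69.20
Remaining 1762 kWh × $0.282 = $496.88
Energy charge = $700.08; + service $18.33 = $718.41 ≈ $718

$718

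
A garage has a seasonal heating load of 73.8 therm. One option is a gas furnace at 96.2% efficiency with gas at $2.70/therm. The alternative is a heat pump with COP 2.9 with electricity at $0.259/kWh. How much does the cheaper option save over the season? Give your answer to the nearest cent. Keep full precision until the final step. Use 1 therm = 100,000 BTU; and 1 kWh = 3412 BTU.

$13.96

Heat load = 73.8 therm × 100,000 = 7,380,000 BTU
Gas: input = 7,380,000 / 0.962 = 7,671,518 BTU = 76.72 therm → 76.72 × $2.70 = $207.13
Heat pump: 7,380,000 BTU / 3412 = 2,163 kWh heat; / 2.9 = 745.8 kWh in → × $0.259 = $193.17
Difference = |$207.13 − $193.17| = $13.96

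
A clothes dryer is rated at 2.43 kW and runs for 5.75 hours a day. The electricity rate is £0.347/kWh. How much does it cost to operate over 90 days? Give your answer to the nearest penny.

£436.36

Energy = 2430 W × 5.75 h/day × 90 days = 1,257,525 Wh = 1,258 kWh
Cost = 1,258 kWh × £0.347/kWh = £436.36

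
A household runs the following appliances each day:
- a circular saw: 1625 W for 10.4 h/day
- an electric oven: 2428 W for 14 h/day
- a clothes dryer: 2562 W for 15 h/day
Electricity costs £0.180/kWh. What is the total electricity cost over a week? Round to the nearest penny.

circular saw: 1625 W × 10.4 h × 7 d = 118,300 Wh = 118.3 kWh
electric oven: 2428 W × 14 h × 7 d = 237,944 Wh = 237.9 kWh
clothes dryer: 2562 W × 15 h × 7 d = 269,010 Wh = 269 kWh
Total energy = 118.3 + 237.9 + 269 = 625.3 kWh
Cost = 625.3 kWh × £0.180 = £112.55

£112.55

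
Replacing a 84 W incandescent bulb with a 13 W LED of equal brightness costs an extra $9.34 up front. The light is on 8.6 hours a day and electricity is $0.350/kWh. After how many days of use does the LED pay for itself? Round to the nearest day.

44 days

Power saved = 84 − 13 = 71 W
Daily energy saved = 71 W × 8.6 h = 610.6 Wh = 0.6106 kWh
Daily savings = 0.6106 × $0.350 = $0.2137
Payback = $9.34 / $0.2137 per day = 43.7 days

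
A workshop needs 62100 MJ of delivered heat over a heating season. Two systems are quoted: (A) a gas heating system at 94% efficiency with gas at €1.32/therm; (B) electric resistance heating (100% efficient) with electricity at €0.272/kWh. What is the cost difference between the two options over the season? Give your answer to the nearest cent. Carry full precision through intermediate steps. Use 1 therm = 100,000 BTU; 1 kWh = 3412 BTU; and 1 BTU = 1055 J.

Heat load = 62100 MJ = 62,100,000,000 J / 1055 = 58,862,559 BTU
Gas: input = 58,862,559 / 0.94 = 62,619,744 BTU = 626.2 therm → 626.2 × €1.32 = €826.58
Electric: 58,862,559 BTU / 3412 = 17,250 kWh → × €0.272 = €4,692.44
Difference = |€826.58 − €4,692.44| = €3,865.86

€3865.86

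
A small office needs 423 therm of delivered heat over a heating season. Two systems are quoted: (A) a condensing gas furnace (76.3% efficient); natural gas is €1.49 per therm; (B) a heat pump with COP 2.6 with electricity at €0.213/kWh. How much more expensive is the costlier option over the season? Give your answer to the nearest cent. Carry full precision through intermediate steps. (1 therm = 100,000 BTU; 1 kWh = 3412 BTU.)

€189.59

Heat load = 423 therm × 100,000 = 42,300,000 BTU
Gas: input = 42,300,000 / 0.763 = 55,439,056 BTU = 554.4 therm → 554.4 × €1.49 = €826.04
Heat pump: 42,300,000 BTU / 3412 = 12,400 kWh heat; / 2.6 = 4,768 kWh in → × €0.213 = €1,015.63
Difference = |€826.04 − €1,015.63| = €189.59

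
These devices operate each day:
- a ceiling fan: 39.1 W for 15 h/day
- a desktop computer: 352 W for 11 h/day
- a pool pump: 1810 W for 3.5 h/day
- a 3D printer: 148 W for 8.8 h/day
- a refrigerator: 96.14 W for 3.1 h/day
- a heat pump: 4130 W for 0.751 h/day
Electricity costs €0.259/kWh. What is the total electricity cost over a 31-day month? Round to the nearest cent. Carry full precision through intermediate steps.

ceiling fan: 39.1 W × 15 h × 31 d = 18,182 Wh = 18.18 kWh
desktop computer: 352 W × 11 h × 31 d = 120,032 Wh = 120 kWh
pool pump: 1810 W × 3.5 h × 31 d = 196,385 Wh = 196.4 kWh
3D printer: 148 W × 8.8 h × 31 d = 40,374 Wh = 40.37 kWh
refrigerator: 96.14 W × 3.1 h × 31 d = 9,239 Wh = 9.239 kWh
heat pump: 4130 W × 0.751 h × 31 d = 96,151 Wh = 96.15 kWh
Total energy = 18.18 + 120 + 196.4 + 40.37 + 9.239 + 96.15 = 480.4 kWh
Cost = 480.4 kWh × €0.259 = €124.41

€124.41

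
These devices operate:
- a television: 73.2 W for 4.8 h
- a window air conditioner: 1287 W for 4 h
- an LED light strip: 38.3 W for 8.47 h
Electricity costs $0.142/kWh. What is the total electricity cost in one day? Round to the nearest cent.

television: 73.2 W × 4.8 h = 351 Wh = 0.3514 kWh
window air conditioner: 1287 W × 4 h = 5,148 Wh = 5.148 kWh
LED light strip: 38.3 W × 8.47 h = 324 Wh = 0.3244 kWh
Total energy = 0.3514 + 5.148 + 0.3244 = 5.824 kWh
Cost = 5.824 kWh × $0.142 = $0.83

$0.83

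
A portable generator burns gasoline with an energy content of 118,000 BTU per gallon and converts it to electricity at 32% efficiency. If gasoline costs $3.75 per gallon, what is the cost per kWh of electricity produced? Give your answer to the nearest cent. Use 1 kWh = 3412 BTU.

Electrical output per gallon = 118,000 BTU × 0.32 / 3412 BTU/kWh = 11.07 kWh
Cost per kWh = $3.75 / 11.07 kWh = $0.339

$0.34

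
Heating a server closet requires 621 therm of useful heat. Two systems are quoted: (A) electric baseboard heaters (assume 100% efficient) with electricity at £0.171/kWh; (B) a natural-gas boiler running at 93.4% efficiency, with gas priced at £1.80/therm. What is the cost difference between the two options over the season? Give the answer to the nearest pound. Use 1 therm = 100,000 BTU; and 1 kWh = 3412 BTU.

£1915

Heat load = 621 therm × 100,000 = 62,100,000 BTU
Gas: input = 62,100,000 / 0.934 = 66,488,223 BTU = 664.9 therm → 664.9 × £1.80 = £1,196.79
Electric: 62,100,000 BTU / 3412 = 18,200 kWh → × £0.171 = £3,112.28
Difference = |£1,196.79 − £3,112.28| = £1,915.49 ≈ £1915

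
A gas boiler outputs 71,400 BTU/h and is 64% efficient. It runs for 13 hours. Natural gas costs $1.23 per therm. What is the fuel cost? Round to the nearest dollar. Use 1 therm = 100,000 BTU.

$18

Heat delivered = 71,400 BTU/h × 13 h = 928,200 BTU
Gas input = 928,200 / 0.64 = 1,450,312 BTU
= 1,450,312 / 100,000 = 14.5 therm
Cost = 14.5 × $1.23/therm = $17.84 ≈ $18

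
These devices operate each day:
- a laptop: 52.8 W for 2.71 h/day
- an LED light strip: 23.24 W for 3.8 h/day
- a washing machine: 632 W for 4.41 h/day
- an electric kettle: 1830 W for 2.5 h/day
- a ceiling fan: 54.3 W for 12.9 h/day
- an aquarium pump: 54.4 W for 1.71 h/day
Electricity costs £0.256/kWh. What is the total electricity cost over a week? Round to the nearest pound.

£15

laptop: 52.8 W × 2.71 h × 7 d = 1,002 Wh = 1.002 kWh
LED light strip: 23.24 W × 3.8 h × 7 d = 618 Wh = 0.6182 kWh
washing machine: 632 W × 4.41 h × 7 d = 19,510 Wh = 19.51 kWh
electric kettle: 1830 W × 2.5 h × 7 d = 32,025 Wh = 32.02 kWh
ceiling fan: 54.3 W × 12.9 h × 7 d = 4,903 Wh = 4.903 kWh
aquarium pump: 54.4 W × 1.71 h × 7 d = 651 Wh = 0.6512 kWh
Total energy = 1.002 + 0.6182 + 19.51 + 32.02 + 4.903 + 0.6512 = 58.71 kWh
Cost = 58.71 kWh × £0.256 = £15.03 ≈ £15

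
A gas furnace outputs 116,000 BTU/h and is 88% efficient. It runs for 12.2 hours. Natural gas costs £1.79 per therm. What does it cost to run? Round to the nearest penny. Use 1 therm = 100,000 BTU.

£28.79

Heat delivered = 116,000 BTU/h × 12.2 h = 1,415,200 BTU
Gas input = 1,415,200 / 0.88 = 1,608,182 BTU
= 1,608,182 / 100,000 = 16.08 therm
Cost = 16.08 × £1.79/therm = £28.79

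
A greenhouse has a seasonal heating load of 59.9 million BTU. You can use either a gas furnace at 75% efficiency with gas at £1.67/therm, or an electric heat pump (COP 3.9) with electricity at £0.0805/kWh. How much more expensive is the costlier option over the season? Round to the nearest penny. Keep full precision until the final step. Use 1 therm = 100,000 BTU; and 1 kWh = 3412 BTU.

£971.41

Heat load = 59.9 × 10⁶ BTU = 59,900,000 BTU
Gas: input = 59,900,000 / 0.75 = 79,866,667 BTU = 798.7 therm → 798.7 × £1.67 = £1,333.77
Heat pump: 59,900,000 BTU / 3412 = 17,560 kWh heat; / 3.9 = 4,501 kWh in → × £0.0805 = £362.37
Difference = |£1,333.77 − £362.37| = £971.41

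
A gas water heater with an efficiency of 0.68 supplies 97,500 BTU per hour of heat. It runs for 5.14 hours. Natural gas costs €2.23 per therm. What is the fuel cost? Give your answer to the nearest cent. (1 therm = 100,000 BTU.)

Heat delivered = 97,500 BTU/h × 5.14 h = 501,150 BTU
Gas input = 501,150 / 0.68 = 736,985 BTU
= 736,985 / 100,000 = 7.37 therm
Cost = 7.37 × €2.23/therm = €16.43

€16.43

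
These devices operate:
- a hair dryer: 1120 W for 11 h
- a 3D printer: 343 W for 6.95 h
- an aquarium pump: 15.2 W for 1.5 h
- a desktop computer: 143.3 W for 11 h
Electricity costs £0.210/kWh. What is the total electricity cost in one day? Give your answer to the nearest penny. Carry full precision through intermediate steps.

£3.42

hair dryer: 1120 W × 11 h = 12,320 Wh = 12.32 kWh
3D printer: 343 W × 6.95 h = 2,384 Wh = 2.384 kWh
aquarium pump: 15.2 W × 1.5 h = 23 Wh = 0.0228 kWh
desktop computer: 143.3 W × 11 h = 1,576 Wh = 1.576 kWh
Total energy = 12.32 + 2.384 + 0.0228 + 1.576 = 16.3 kWh
Cost = 16.3 kWh × £0.210 = £3.42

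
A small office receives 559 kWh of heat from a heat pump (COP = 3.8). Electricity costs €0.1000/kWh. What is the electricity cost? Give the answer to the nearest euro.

€15

Electrical input = 559 kWh / 3.8 = 147.1 kWh
Cost = 147.1 × €0.1000/kWh = €14.71 ≈ €15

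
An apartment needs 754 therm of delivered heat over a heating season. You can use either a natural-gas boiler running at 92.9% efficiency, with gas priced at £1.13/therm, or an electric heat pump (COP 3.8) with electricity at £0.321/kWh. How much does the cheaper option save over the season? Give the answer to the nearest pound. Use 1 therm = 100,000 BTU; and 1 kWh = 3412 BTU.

£950

Heat load = 754 therm × 100,000 = 75,400,000 BTU
Gas: input = 75,400,000 / 0.929 = 81,162,540 BTU = 811.6 therm → 811.6 × £1.13 = £917.14
Heat pump: 75,400,000 BTU / 3412 = 22,100 kWh heat; / 3.8 = 5,815 kWh in → × £0.321 = £1,866.74
Difference = |£917.14 − £1,866.74| = £949.60 ≈ £950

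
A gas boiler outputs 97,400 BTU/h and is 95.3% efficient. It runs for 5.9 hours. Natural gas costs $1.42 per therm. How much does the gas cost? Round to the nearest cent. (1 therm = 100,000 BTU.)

Heat delivered = 97,400 BTU/h × 5.9 h = 574,660 BTU
Gas input = 574,660 / 0.953 = 603,001 BTU
= 603,001 / 100,000 = 6.03 therm
Cost = 6.03 × $1.42/therm = $8.56

$8.56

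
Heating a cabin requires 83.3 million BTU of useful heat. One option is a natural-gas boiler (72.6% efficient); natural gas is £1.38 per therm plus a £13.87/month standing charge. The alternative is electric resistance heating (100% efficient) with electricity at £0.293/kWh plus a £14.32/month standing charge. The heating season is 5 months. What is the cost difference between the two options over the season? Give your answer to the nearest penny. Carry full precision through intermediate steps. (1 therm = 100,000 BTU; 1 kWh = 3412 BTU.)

Heat load = 83.3 × 10⁶ BTU = 83,300,000 BTU
Gas: input = 83,300,000 / 0.726 = 114,738,292 BTU = 1,147 therm → 1,147 × £1.38 = £1,583.39; + 5 × £13.87 standing = £1,652.74
Electric: 83,300,000 BTU / 3412 = 24,410 kWh → × £0.293 = £7,153.25; + 5 × £14.32 standing = £7,224.85
Difference = |£1,652.74 − £7,224.85| = £5,572.11

£5572.11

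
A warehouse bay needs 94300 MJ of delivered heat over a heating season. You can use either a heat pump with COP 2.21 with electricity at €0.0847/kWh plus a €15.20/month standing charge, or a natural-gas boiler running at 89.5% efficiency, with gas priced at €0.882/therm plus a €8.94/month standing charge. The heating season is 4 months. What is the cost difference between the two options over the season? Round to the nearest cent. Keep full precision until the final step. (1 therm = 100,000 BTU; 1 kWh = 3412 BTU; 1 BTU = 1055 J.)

€148.20

Heat load = 94300 MJ = 94,300,000,000 J / 1055 = 89,383,886 BTU
Gas: input = 89,383,886 / 0.895 = 99,870,264 BTU = 998.7 therm → 998.7 × €0.882 = €880.86; + 4 × €8.94 standing = €916.62
Heat pump: 89,383,886 BTU / 3412 = 26,200 kWh heat; / 2.21 = 11,850 kWh in → × €0.0847 = €1,004.02; + 4 × €15.20 standing = €1,064.82
Difference = |€916.62 − €1,064.82| = €148.20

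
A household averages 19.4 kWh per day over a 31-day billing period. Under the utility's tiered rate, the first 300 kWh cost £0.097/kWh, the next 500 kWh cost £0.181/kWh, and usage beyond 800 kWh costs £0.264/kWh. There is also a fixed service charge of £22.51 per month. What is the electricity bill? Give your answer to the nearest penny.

£106.16

Usage = 19.4 kWh/day × 31 days = 601.4 kWh
First 300 kWh × £0.097 = £29.10
Next 301.4 kWh × £0.181 = £54.55
Remaining tier: 0 kWh (not reached)
Energy charge = £83.65; + service £22.51 = £106.16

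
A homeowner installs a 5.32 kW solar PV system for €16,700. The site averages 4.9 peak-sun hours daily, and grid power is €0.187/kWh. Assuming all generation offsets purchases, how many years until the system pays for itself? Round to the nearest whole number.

9 years

Daily generation = 5.32 kW × 4.9 h = 26.07 kWh
Annual generation = 26.07 × 365 = 9514.8 kWh
Annual savings = 9514.8 × €0.187 = €1,779.27
Payback = €16,700 / €1,779.27 = 9.39 years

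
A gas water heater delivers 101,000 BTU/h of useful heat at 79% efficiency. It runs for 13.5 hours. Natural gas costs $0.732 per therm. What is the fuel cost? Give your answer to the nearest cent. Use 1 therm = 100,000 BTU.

$12.63

Heat delivered = 101,000 BTU/h × 13.5 h = 1,363,500 BTU
Gas input = 1,363,500 / 0.79 = 1,725,949 BTU
= 1,725,949 / 100,000 = 17.26 therm
Cost = 17.26 × $0.732/therm = $12.63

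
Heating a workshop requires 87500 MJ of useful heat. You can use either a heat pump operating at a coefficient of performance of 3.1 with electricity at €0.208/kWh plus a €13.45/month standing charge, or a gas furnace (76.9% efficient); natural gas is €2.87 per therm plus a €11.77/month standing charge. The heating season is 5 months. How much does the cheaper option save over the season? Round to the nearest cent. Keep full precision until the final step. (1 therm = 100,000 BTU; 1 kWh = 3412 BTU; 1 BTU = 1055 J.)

Heat load = 87500 MJ = 87,500,000,000 J / 1055 = 82,938,389 BTU
Gas: input = 82,938,389 / 0.769 = 107,852,261 BTU = 1,079 therm → 1,079 × €2.87 = €3,095.36; + 5 × €11.77 standing = €3,154.21
Heat pump: 82,938,389 BTU / 3412 = 24,310 kWh heat; / 3.1 = 7,841 kWh in → × €0.208 = €1,630.98; + 5 × €13.45 standing = €1,698.23
Difference = |€3,154.21 − €1,698.23| = €1,455.98

€1455.98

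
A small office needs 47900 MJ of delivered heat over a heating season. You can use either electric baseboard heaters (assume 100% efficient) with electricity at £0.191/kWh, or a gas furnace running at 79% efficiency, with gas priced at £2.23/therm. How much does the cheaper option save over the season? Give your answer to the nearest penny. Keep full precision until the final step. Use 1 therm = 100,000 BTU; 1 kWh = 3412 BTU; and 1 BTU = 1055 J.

£1259.98

Heat load = 47900 MJ = 47,900,000,000 J / 1055 = 45,402,844 BTU
Gas: input = 45,402,844 / 0.79 = 57,471,954 BTU = 574.7 therm → 574.7 × £2.23 = £1,281.62
Electric: 45,402,844 BTU / 3412 = 13,310 kWh → × £0.191 = £2,541.60
Difference = |£1,281.62 − £2,541.60| = £1,259.98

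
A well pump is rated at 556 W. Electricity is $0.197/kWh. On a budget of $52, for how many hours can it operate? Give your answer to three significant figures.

475 h

Energy budget = $52 / $0.197 per kWh = 264 kWh = 263,959 Wh
Runtime = 263,959 Wh / 556 W = 474.7 h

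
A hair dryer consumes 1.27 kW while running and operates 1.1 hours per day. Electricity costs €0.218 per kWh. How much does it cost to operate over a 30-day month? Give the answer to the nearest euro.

Energy = 1270 W × 1.1 h/day × 30 days = 41,910 Wh = 41.91 kWh
Cost = 41.91 kWh × €0.218/kWh = €9.14 ≈ €9

€9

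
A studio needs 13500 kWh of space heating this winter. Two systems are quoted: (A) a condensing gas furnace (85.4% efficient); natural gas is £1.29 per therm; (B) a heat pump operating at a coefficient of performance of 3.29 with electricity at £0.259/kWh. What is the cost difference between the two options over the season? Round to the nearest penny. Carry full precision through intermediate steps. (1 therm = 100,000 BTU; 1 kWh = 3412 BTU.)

Heat load = 13500 kWh × 3412 = 46,062,000 BTU
Gas: input = 46,062,000 / 0.854 = 53,936,768 BTU = 539.4 therm → 539.4 × £1.29 = £695.78
Heat pump: 46,062,000 BTU / 3412 = 13,500 kWh heat; / 3.29 = 4,103 kWh in → × £0.259 = £1,062.77
Difference = |£695.78 − £1,062.77| = £366.98

£366.98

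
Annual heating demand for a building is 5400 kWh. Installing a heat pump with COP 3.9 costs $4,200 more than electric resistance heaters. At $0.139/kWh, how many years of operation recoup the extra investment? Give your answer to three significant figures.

7.53 years

Resistance: 5400 kWh × $0.139 = $750.60/yr
Heat pump: 5400 / 3.9 = 1385 kWh in → × $0.139 = $192.46/yr
Annual savings = $558.14
Payback = $4,200 / $558.14 = 7.53 years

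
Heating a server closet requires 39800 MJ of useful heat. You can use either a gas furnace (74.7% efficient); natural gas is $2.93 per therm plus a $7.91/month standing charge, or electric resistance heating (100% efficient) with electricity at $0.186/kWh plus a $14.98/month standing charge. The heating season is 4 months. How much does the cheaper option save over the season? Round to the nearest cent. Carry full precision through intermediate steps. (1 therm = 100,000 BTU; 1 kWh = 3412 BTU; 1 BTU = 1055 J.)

$605.09

Heat load = 39800 MJ = 39,800,000,000 J / 1055 = 37,725,118 BTU
Gas: input = 37,725,118 / 0.747 = 50,502,167 BTU = 505 therm → 505 × $2.93 = $1,479.71; + 4 × $7.91 standing = $1,511.35
Electric: 37,725,118 BTU / 3412 = 11,060 kWh → × $0.186 = $2,056.53; + 4 × $14.98 standing = $2,116.45
Difference = |$1,511.35 − $2,116.45| = $605.09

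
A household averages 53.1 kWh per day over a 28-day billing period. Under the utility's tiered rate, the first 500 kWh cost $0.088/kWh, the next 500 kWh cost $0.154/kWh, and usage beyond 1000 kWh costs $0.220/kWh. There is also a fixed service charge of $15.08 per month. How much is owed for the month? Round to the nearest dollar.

$243

Usage = 53.1 kWh/day × 28 days = 1486.8 kWh
First 500 kWh × $0.088 = $44.00
Next 500 kWh × $0.154 = $77.00
Remaining 486.8 kWh × $0.220 = $107.10
Energy charge = $228.10; + service $15.08 = $243.18 ≈ $243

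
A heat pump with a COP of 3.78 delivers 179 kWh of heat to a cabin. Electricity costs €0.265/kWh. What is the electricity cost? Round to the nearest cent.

Electrical input = 179 kWh / 3.78 = 47.35 kWh
Cost = 47.35 × €0.265/kWh = €12.55

€12.55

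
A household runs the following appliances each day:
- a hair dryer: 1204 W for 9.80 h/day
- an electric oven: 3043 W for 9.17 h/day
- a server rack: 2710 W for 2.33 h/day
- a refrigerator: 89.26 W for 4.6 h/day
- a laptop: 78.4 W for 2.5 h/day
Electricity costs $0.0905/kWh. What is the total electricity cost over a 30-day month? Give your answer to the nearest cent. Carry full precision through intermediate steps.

$126.59

hair dryer: 1204 W × 9.80 h × 30 d = 353,976 Wh = 354 kWh
electric oven: 3043 W × 9.17 h × 30 d = 837,129 Wh = 837.1 kWh
server rack: 2710 W × 2.33 h × 30 d = 189,429 Wh = 189.4 kWh
refrigerator: 89.26 W × 4.6 h × 30 d = 12,318 Wh = 12.32 kWh
laptop: 78.4 W × 2.5 h × 30 d = 5,880 Wh = 5.88 kWh
Total energy = 354 + 837.1 + 189.4 + 12.32 + 5.88 = 1,399 kWh
Cost = 1,399 kWh × $0.0905 = $126.59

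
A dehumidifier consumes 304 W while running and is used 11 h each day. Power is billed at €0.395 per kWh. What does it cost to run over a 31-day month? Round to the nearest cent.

€40.95

Energy = 304 W × 11 h/day × 31 days = 103,664 Wh = 103.7 kWh
Cost = 103.7 kWh × €0.395/kWh = €40.95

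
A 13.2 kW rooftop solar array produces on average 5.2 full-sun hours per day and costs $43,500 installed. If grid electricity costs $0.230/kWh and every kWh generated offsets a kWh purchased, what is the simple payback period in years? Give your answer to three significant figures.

Daily generation = 13.2 kW × 5.2 h = 68.64 kWh
Annual generation = 68.64 × 365 = 25054 kWh
Annual savings = 25054 × $0.230 = $5,762.33
Payback = $43,500 / $5,762.33 = 7.55 years

7.55 years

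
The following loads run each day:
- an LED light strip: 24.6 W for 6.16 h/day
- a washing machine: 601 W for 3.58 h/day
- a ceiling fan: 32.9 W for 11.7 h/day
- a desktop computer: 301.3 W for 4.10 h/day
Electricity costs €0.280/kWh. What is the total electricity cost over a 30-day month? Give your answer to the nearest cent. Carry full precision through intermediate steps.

€32.96

LED light strip: 24.6 W × 6.16 h × 30 d = 4,546 Wh = 4.546 kWh
washing machine: 601 W × 3.58 h × 30 d = 64,547 Wh = 64.55 kWh
ceiling fan: 32.9 W × 11.7 h × 30 d = 11,548 Wh = 11.55 kWh
desktop computer: 301.3 W × 4.10 h × 30 d = 37,060 Wh = 37.06 kWh
Total energy = 4.546 + 64.55 + 11.55 + 37.06 = 117.7 kWh
Cost = 117.7 kWh × €0.280 = €32.96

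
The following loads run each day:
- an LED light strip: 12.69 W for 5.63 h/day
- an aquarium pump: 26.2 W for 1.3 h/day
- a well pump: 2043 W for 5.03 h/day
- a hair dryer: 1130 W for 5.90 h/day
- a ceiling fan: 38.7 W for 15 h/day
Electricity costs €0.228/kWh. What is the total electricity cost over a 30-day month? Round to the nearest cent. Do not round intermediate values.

LED light strip: 12.69 W × 5.63 h × 30 d = 2,143 Wh = 2.143 kWh
aquarium pump: 26.2 W × 1.3 h × 30 d = 1,022 Wh = 1.022 kWh
well pump: 2043 W × 5.03 h × 30 d = 308,289 Wh = 308.3 kWh
hair dryer: 1130 W × 5.90 h × 30 d = 200,010 Wh = 200 kWh
ceiling fan: 38.7 W × 15 h × 30 d = 17,415 Wh = 17.41 kWh
Total energy = 2.143 + 1.022 + 308.3 + 200 + 17.41 = 528.9 kWh
Cost = 528.9 kWh × €0.228 = €120.58

€120.58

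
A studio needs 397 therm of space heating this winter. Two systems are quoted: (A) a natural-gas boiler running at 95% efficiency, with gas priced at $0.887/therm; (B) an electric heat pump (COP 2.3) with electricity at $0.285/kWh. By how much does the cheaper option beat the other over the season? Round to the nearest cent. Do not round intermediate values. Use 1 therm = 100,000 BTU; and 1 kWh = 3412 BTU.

Heat load = 397 therm × 100,000 = 39,700,000 BTU
Gas: input = 39,700,000 / 0.95 = 41,789,474 BTU = 417.9 therm → 417.9 × $0.887 = $370.67
Heat pump: 39,700,000 BTU / 3412 = 11,640 kWh heat; / 2.3 = 5,059 kWh in → × $0.285 = $1,441.78
Difference = |$370.67 − $1,441.78| = $1,071.11

$1071.11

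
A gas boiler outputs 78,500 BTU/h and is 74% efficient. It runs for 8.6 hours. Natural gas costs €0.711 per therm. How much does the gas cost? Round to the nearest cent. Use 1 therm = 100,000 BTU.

Heat delivered = 78,500 BTU/h × 8.6 h = 675,100 BTU
Gas input = 675,100 / 0.74 = 912,297 BTU
= 912,297 / 100,000 = 9.123 therm
Cost = 9.123 × €0.711/therm = €6.49

€6.49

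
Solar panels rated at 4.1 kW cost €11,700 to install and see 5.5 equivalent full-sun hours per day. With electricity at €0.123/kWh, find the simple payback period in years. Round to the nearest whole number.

Daily generation = 4.1 kW × 5.5 h = 22.55 kWh
Annual generation = 22.55 × 365 = 8230.7 kWh
Annual savings = 8230.7 × €0.123 = €1,012.38
Payback = €11,700 / €1,012.38 = 11.6 years

12 years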